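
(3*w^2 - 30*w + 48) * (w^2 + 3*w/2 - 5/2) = 3*w^4 - 51*w^3/2 - 9*w^2/2 + 147*w - 120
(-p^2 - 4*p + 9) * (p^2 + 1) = -p^4 - 4*p^3 + 8*p^2 - 4*p + 9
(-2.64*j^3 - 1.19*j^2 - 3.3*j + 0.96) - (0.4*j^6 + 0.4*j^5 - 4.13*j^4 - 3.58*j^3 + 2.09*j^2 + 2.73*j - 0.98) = -0.4*j^6 - 0.4*j^5 + 4.13*j^4 + 0.94*j^3 - 3.28*j^2 - 6.03*j + 1.94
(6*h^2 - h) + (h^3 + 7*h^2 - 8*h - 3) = h^3 + 13*h^2 - 9*h - 3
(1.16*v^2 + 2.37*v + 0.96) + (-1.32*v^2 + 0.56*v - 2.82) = -0.16*v^2 + 2.93*v - 1.86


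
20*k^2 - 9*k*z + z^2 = (-5*k + z)*(-4*k + z)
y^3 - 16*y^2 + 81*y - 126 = (y - 7)*(y - 6)*(y - 3)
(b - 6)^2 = b^2 - 12*b + 36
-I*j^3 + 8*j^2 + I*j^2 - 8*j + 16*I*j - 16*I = (j + 4*I)^2*(-I*j + I)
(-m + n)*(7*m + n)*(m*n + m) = -7*m^3*n - 7*m^3 + 6*m^2*n^2 + 6*m^2*n + m*n^3 + m*n^2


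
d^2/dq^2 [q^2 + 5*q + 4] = 2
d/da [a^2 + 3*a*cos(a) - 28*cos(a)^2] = -3*a*sin(a) + 2*a + 28*sin(2*a) + 3*cos(a)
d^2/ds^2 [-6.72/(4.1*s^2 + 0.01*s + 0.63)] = (225.9264*s^2 + 0.55104*s - 6.72*(8.2*s + 0.01)*(16.4*s + 0.02) + 34.71552)/(4.1*s^2 + 0.01*s + 0.63)^3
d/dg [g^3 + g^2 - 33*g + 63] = 3*g^2 + 2*g - 33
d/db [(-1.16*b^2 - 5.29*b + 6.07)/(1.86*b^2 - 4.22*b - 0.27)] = (14.7346*b^2 - 21.954*b + 27.0437)/(3.4596*b^4 - 15.6984*b^3 + 16.804*b^2 + 2.2788*b + 0.0729)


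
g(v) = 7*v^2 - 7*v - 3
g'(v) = 14*v - 7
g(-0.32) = -0.04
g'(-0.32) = -11.48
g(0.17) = -3.99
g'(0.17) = -4.62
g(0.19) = -4.08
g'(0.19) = -4.34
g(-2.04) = 40.41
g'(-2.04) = -35.56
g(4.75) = 121.69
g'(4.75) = 59.50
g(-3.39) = 101.17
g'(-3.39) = -54.46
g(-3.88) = 129.54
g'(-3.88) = -61.32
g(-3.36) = 99.55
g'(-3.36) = -54.04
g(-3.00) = 81.00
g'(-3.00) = -49.00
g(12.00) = 921.00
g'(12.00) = 161.00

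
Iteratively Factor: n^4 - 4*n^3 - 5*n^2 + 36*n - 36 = (n - 2)*(n^3 - 2*n^2 - 9*n + 18) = (n - 2)^2*(n^2 - 9) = (n - 3)*(n - 2)^2*(n + 3)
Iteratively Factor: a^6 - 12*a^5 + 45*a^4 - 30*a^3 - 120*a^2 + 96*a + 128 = (a - 4)*(a^5 - 8*a^4 + 13*a^3 + 22*a^2 - 32*a - 32) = (a - 4)^2*(a^4 - 4*a^3 - 3*a^2 + 10*a + 8) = (a - 4)^2*(a - 2)*(a^3 - 2*a^2 - 7*a - 4) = (a - 4)^3*(a - 2)*(a^2 + 2*a + 1) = (a - 4)^3*(a - 2)*(a + 1)*(a + 1)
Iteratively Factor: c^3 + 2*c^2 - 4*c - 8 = (c - 2)*(c^2 + 4*c + 4) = (c - 2)*(c + 2)*(c + 2)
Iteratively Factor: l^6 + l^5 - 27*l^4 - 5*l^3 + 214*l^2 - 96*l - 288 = (l - 2)*(l^5 + 3*l^4 - 21*l^3 - 47*l^2 + 120*l + 144) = (l - 3)*(l - 2)*(l^4 + 6*l^3 - 3*l^2 - 56*l - 48) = (l - 3)*(l - 2)*(l + 4)*(l^3 + 2*l^2 - 11*l - 12) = (l - 3)^2*(l - 2)*(l + 4)*(l^2 + 5*l + 4) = (l - 3)^2*(l - 2)*(l + 1)*(l + 4)*(l + 4)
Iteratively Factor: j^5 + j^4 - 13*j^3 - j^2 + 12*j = (j - 3)*(j^4 + 4*j^3 - j^2 - 4*j) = (j - 3)*(j - 1)*(j^3 + 5*j^2 + 4*j) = (j - 3)*(j - 1)*(j + 4)*(j^2 + j) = j*(j - 3)*(j - 1)*(j + 4)*(j + 1)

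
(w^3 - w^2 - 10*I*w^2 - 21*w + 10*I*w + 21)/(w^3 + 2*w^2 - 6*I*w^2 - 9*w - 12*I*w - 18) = (w^2 - w*(1 + 7*I) + 7*I)/(w^2 + w*(2 - 3*I) - 6*I)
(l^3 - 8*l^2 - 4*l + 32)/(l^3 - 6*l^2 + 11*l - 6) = (l^2 - 6*l - 16)/(l^2 - 4*l + 3)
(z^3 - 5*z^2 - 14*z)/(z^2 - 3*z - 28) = z*(z + 2)/(z + 4)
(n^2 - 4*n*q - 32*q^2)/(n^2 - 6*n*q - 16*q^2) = (n + 4*q)/(n + 2*q)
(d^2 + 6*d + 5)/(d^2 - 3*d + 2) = (d^2 + 6*d + 5)/(d^2 - 3*d + 2)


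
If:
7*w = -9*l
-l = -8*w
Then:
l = 0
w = 0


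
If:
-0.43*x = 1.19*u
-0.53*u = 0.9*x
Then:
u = 0.00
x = 0.00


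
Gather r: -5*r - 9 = -5*r - 9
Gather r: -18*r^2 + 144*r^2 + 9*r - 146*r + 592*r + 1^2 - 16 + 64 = 126*r^2 + 455*r + 49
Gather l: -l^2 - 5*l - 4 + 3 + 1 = -l^2 - 5*l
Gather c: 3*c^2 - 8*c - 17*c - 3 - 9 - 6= 3*c^2 - 25*c - 18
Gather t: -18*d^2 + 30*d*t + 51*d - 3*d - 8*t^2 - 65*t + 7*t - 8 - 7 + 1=-18*d^2 + 48*d - 8*t^2 + t*(30*d - 58) - 14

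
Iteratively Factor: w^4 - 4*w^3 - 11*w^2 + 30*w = (w - 2)*(w^3 - 2*w^2 - 15*w) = w*(w - 2)*(w^2 - 2*w - 15) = w*(w - 5)*(w - 2)*(w + 3)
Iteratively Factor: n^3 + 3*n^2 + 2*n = (n)*(n^2 + 3*n + 2) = n*(n + 2)*(n + 1)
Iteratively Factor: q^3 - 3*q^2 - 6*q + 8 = (q - 1)*(q^2 - 2*q - 8) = (q - 1)*(q + 2)*(q - 4)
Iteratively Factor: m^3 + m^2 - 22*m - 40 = (m + 4)*(m^2 - 3*m - 10) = (m - 5)*(m + 4)*(m + 2)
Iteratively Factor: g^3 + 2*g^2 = (g)*(g^2 + 2*g) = g*(g + 2)*(g)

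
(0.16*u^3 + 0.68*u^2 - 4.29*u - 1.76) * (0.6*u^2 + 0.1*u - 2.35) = 0.096*u^5 + 0.424*u^4 - 2.882*u^3 - 3.083*u^2 + 9.9055*u + 4.136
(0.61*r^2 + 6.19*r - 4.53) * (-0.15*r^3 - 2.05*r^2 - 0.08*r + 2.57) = -0.0915*r^5 - 2.179*r^4 - 12.0588*r^3 + 10.359*r^2 + 16.2707*r - 11.6421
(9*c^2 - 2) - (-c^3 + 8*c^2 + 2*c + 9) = c^3 + c^2 - 2*c - 11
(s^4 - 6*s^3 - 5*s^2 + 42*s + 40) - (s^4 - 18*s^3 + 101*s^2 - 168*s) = 12*s^3 - 106*s^2 + 210*s + 40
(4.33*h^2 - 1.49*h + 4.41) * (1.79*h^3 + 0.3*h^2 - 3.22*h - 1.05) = 7.7507*h^5 - 1.3681*h^4 - 6.4957*h^3 + 1.5743*h^2 - 12.6357*h - 4.6305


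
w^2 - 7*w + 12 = (w - 4)*(w - 3)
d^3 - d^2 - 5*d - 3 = (d - 3)*(d + 1)^2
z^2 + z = z*(z + 1)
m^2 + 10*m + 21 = (m + 3)*(m + 7)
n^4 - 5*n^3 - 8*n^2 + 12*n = n*(n - 6)*(n - 1)*(n + 2)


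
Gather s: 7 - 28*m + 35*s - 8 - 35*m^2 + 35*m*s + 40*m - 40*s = -35*m^2 + 12*m + s*(35*m - 5) - 1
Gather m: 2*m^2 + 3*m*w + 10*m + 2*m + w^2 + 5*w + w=2*m^2 + m*(3*w + 12) + w^2 + 6*w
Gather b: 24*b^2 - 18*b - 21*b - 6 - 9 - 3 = 24*b^2 - 39*b - 18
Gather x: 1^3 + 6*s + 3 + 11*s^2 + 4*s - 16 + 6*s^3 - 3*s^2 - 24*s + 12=6*s^3 + 8*s^2 - 14*s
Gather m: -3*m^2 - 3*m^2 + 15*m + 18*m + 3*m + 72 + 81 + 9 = -6*m^2 + 36*m + 162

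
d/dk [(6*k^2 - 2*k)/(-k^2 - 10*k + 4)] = 2*(-31*k^2 + 24*k - 4)/(k^4 + 20*k^3 + 92*k^2 - 80*k + 16)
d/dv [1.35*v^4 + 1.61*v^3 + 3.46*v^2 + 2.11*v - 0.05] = 5.4*v^3 + 4.83*v^2 + 6.92*v + 2.11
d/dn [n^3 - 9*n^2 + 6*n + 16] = 3*n^2 - 18*n + 6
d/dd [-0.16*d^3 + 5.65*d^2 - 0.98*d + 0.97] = -0.48*d^2 + 11.3*d - 0.98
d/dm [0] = 0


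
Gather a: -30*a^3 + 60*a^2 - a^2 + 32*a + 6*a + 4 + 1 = -30*a^3 + 59*a^2 + 38*a + 5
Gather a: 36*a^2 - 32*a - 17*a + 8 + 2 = 36*a^2 - 49*a + 10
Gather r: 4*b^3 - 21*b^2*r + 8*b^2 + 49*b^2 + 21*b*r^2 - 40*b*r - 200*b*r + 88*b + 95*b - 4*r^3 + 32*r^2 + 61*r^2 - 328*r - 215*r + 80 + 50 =4*b^3 + 57*b^2 + 183*b - 4*r^3 + r^2*(21*b + 93) + r*(-21*b^2 - 240*b - 543) + 130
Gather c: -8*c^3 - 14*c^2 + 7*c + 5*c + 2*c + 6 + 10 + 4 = -8*c^3 - 14*c^2 + 14*c + 20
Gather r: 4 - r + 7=11 - r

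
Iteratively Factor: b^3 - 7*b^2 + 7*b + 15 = (b - 5)*(b^2 - 2*b - 3) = (b - 5)*(b + 1)*(b - 3)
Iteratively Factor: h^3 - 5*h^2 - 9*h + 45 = (h + 3)*(h^2 - 8*h + 15) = (h - 3)*(h + 3)*(h - 5)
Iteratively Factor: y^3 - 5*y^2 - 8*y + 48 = (y - 4)*(y^2 - y - 12) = (y - 4)^2*(y + 3)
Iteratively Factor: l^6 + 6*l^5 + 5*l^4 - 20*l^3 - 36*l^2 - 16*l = (l + 1)*(l^5 + 5*l^4 - 20*l^2 - 16*l) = (l + 1)*(l + 4)*(l^4 + l^3 - 4*l^2 - 4*l) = (l + 1)^2*(l + 4)*(l^3 - 4*l) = (l + 1)^2*(l + 2)*(l + 4)*(l^2 - 2*l) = l*(l + 1)^2*(l + 2)*(l + 4)*(l - 2)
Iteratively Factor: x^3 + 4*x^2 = (x)*(x^2 + 4*x) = x^2*(x + 4)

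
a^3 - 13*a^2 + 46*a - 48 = (a - 8)*(a - 3)*(a - 2)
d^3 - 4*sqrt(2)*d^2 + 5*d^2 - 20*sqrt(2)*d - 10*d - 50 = (d + 5)*(d - 5*sqrt(2))*(d + sqrt(2))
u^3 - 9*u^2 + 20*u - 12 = (u - 6)*(u - 2)*(u - 1)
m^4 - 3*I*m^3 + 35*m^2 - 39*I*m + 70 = (m - 7*I)*(m - 2*I)*(m + I)*(m + 5*I)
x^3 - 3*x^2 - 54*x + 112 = (x - 8)*(x - 2)*(x + 7)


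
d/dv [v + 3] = 1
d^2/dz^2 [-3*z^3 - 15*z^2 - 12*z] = -18*z - 30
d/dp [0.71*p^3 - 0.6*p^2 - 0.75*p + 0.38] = 2.13*p^2 - 1.2*p - 0.75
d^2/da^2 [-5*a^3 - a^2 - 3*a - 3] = -30*a - 2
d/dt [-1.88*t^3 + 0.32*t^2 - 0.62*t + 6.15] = -5.64*t^2 + 0.64*t - 0.62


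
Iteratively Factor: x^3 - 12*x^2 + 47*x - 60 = (x - 4)*(x^2 - 8*x + 15) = (x - 5)*(x - 4)*(x - 3)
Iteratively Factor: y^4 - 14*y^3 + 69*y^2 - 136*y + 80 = (y - 4)*(y^3 - 10*y^2 + 29*y - 20) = (y - 5)*(y - 4)*(y^2 - 5*y + 4) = (y - 5)*(y - 4)*(y - 1)*(y - 4)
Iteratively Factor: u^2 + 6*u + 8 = (u + 4)*(u + 2)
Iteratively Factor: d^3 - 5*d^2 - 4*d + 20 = (d + 2)*(d^2 - 7*d + 10) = (d - 2)*(d + 2)*(d - 5)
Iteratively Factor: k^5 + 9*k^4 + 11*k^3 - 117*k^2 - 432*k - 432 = (k + 3)*(k^4 + 6*k^3 - 7*k^2 - 96*k - 144) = (k - 4)*(k + 3)*(k^3 + 10*k^2 + 33*k + 36) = (k - 4)*(k + 3)^2*(k^2 + 7*k + 12) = (k - 4)*(k + 3)^3*(k + 4)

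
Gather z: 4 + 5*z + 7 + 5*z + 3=10*z + 14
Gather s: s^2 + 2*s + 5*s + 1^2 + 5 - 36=s^2 + 7*s - 30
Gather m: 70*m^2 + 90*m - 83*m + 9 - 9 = 70*m^2 + 7*m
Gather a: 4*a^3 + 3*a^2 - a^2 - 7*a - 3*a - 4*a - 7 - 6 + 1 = 4*a^3 + 2*a^2 - 14*a - 12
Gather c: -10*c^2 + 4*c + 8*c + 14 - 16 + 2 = -10*c^2 + 12*c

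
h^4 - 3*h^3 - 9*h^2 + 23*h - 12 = (h - 4)*(h - 1)^2*(h + 3)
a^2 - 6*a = a*(a - 6)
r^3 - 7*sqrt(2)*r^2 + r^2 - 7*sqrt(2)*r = r*(r + 1)*(r - 7*sqrt(2))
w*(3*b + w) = 3*b*w + w^2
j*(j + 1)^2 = j^3 + 2*j^2 + j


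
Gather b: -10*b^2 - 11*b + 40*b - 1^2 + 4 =-10*b^2 + 29*b + 3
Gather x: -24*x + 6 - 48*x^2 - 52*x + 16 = -48*x^2 - 76*x + 22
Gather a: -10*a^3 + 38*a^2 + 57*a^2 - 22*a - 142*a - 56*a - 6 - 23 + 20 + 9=-10*a^3 + 95*a^2 - 220*a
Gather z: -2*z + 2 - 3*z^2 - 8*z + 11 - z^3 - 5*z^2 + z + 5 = -z^3 - 8*z^2 - 9*z + 18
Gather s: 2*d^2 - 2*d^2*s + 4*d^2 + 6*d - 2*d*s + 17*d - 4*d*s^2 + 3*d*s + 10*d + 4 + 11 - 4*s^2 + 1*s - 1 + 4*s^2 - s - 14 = 6*d^2 - 4*d*s^2 + 33*d + s*(-2*d^2 + d)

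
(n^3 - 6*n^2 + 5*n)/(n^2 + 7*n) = (n^2 - 6*n + 5)/(n + 7)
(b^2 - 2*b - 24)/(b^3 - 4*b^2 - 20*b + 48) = 1/(b - 2)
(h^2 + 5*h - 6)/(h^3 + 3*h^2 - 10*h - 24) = (h^2 + 5*h - 6)/(h^3 + 3*h^2 - 10*h - 24)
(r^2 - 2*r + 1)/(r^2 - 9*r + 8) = (r - 1)/(r - 8)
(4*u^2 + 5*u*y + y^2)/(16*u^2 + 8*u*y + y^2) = (u + y)/(4*u + y)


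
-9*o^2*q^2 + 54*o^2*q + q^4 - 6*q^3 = q*(-3*o + q)*(3*o + q)*(q - 6)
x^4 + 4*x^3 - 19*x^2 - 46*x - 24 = (x - 4)*(x + 1)^2*(x + 6)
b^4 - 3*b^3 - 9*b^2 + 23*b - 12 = (b - 4)*(b - 1)^2*(b + 3)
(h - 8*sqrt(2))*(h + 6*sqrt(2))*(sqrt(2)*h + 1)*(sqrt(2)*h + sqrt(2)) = 2*h^4 - 3*sqrt(2)*h^3 + 2*h^3 - 196*h^2 - 3*sqrt(2)*h^2 - 196*h - 96*sqrt(2)*h - 96*sqrt(2)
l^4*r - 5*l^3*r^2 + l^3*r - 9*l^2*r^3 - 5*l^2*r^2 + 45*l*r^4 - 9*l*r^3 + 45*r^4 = (l - 5*r)*(l - 3*r)*(l + 3*r)*(l*r + r)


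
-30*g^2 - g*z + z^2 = (-6*g + z)*(5*g + z)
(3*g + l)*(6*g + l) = 18*g^2 + 9*g*l + l^2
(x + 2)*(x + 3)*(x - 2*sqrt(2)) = x^3 - 2*sqrt(2)*x^2 + 5*x^2 - 10*sqrt(2)*x + 6*x - 12*sqrt(2)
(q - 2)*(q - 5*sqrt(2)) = q^2 - 5*sqrt(2)*q - 2*q + 10*sqrt(2)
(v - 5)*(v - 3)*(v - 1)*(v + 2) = v^4 - 7*v^3 + 5*v^2 + 31*v - 30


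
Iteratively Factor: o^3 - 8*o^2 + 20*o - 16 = (o - 2)*(o^2 - 6*o + 8) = (o - 2)^2*(o - 4)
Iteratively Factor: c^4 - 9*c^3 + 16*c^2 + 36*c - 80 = (c - 5)*(c^3 - 4*c^2 - 4*c + 16) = (c - 5)*(c + 2)*(c^2 - 6*c + 8) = (c - 5)*(c - 2)*(c + 2)*(c - 4)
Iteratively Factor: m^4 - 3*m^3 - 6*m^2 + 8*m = (m)*(m^3 - 3*m^2 - 6*m + 8) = m*(m + 2)*(m^2 - 5*m + 4) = m*(m - 1)*(m + 2)*(m - 4)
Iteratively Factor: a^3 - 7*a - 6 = (a + 1)*(a^2 - a - 6) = (a + 1)*(a + 2)*(a - 3)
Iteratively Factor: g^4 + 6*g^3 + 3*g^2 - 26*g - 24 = (g + 1)*(g^3 + 5*g^2 - 2*g - 24) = (g - 2)*(g + 1)*(g^2 + 7*g + 12) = (g - 2)*(g + 1)*(g + 3)*(g + 4)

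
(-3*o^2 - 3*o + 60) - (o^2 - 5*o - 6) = -4*o^2 + 2*o + 66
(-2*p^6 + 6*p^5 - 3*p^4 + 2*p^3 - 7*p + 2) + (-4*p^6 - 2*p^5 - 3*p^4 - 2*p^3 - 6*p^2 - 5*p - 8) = -6*p^6 + 4*p^5 - 6*p^4 - 6*p^2 - 12*p - 6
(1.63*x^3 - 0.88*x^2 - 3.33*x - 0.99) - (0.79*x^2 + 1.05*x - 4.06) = 1.63*x^3 - 1.67*x^2 - 4.38*x + 3.07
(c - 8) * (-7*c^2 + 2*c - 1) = -7*c^3 + 58*c^2 - 17*c + 8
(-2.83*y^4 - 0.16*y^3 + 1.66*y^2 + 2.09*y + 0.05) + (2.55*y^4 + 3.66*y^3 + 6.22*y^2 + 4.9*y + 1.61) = -0.28*y^4 + 3.5*y^3 + 7.88*y^2 + 6.99*y + 1.66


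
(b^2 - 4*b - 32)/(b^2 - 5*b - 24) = (b + 4)/(b + 3)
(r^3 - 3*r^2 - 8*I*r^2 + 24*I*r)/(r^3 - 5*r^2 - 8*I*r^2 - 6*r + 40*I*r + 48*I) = r*(r - 3)/(r^2 - 5*r - 6)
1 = 1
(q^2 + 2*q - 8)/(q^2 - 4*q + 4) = (q + 4)/(q - 2)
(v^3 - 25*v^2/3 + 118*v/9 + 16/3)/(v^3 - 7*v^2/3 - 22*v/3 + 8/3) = (9*v^3 - 75*v^2 + 118*v + 48)/(3*(3*v^3 - 7*v^2 - 22*v + 8))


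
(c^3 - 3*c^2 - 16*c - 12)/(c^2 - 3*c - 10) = (c^2 - 5*c - 6)/(c - 5)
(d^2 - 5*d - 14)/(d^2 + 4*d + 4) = (d - 7)/(d + 2)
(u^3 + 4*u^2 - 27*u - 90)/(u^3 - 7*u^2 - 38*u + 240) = (u + 3)/(u - 8)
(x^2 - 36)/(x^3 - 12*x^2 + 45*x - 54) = (x + 6)/(x^2 - 6*x + 9)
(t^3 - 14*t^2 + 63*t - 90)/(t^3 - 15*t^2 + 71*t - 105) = (t - 6)/(t - 7)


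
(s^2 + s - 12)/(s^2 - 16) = (s - 3)/(s - 4)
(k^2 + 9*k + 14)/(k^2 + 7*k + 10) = (k + 7)/(k + 5)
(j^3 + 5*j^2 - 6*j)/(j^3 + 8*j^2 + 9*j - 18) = j/(j + 3)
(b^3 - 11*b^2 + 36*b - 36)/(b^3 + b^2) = (b^3 - 11*b^2 + 36*b - 36)/(b^2*(b + 1))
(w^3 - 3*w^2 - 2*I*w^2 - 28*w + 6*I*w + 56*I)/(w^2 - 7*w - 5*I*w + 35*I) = (w^2 + 2*w*(2 - I) - 8*I)/(w - 5*I)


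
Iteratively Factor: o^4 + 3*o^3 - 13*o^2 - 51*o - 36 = (o + 3)*(o^3 - 13*o - 12) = (o - 4)*(o + 3)*(o^2 + 4*o + 3) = (o - 4)*(o + 1)*(o + 3)*(o + 3)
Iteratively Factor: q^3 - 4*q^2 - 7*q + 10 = (q + 2)*(q^2 - 6*q + 5) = (q - 5)*(q + 2)*(q - 1)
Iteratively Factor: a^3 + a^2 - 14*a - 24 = (a + 3)*(a^2 - 2*a - 8) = (a + 2)*(a + 3)*(a - 4)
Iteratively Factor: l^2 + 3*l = (l)*(l + 3)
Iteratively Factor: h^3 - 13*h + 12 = (h - 3)*(h^2 + 3*h - 4) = (h - 3)*(h - 1)*(h + 4)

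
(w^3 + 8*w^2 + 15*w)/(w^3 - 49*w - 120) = w/(w - 8)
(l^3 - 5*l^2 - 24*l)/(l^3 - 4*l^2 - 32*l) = (l + 3)/(l + 4)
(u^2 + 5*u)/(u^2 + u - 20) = u/(u - 4)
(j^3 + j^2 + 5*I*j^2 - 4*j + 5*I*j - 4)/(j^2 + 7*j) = (j^3 + j^2*(1 + 5*I) + j*(-4 + 5*I) - 4)/(j*(j + 7))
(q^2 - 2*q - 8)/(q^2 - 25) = (q^2 - 2*q - 8)/(q^2 - 25)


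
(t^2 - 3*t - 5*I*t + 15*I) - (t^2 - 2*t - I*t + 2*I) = -t - 4*I*t + 13*I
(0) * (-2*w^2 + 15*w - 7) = 0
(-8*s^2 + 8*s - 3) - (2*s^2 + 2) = -10*s^2 + 8*s - 5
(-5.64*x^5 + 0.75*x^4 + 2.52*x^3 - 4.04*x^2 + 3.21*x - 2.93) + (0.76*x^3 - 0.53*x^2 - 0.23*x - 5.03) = -5.64*x^5 + 0.75*x^4 + 3.28*x^3 - 4.57*x^2 + 2.98*x - 7.96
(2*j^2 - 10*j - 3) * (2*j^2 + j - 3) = 4*j^4 - 18*j^3 - 22*j^2 + 27*j + 9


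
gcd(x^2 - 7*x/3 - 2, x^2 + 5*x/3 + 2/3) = x + 2/3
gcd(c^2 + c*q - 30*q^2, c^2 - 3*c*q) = 1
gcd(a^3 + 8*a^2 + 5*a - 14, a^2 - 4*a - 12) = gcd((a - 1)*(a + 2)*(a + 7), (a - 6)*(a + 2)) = a + 2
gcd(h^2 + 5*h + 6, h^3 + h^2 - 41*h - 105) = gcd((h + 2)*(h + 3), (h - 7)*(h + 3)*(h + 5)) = h + 3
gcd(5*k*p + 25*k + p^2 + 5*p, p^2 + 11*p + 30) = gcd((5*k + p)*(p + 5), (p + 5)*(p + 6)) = p + 5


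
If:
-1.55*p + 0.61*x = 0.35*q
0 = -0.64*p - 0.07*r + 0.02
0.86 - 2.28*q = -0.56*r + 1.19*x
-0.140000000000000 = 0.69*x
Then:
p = -0.42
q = 1.49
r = 4.08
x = -0.20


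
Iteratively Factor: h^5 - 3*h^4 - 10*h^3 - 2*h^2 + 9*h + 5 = (h - 1)*(h^4 - 2*h^3 - 12*h^2 - 14*h - 5) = (h - 1)*(h + 1)*(h^3 - 3*h^2 - 9*h - 5) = (h - 5)*(h - 1)*(h + 1)*(h^2 + 2*h + 1) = (h - 5)*(h - 1)*(h + 1)^2*(h + 1)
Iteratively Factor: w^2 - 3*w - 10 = (w - 5)*(w + 2)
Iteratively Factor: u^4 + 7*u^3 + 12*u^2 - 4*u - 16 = (u - 1)*(u^3 + 8*u^2 + 20*u + 16) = (u - 1)*(u + 4)*(u^2 + 4*u + 4) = (u - 1)*(u + 2)*(u + 4)*(u + 2)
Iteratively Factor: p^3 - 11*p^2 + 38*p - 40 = (p - 2)*(p^2 - 9*p + 20) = (p - 4)*(p - 2)*(p - 5)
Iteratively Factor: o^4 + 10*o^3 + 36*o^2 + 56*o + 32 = (o + 2)*(o^3 + 8*o^2 + 20*o + 16) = (o + 2)^2*(o^2 + 6*o + 8) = (o + 2)^2*(o + 4)*(o + 2)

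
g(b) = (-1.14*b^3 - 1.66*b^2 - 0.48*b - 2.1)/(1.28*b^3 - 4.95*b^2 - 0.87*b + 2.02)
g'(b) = (-3.84*b^2 + 9.9*b + 0.87)*(-1.14*b^3 - 1.66*b^2 - 0.48*b - 2.1)/(1.28*b^3 - 4.95*b^2 - 0.87*b + 2.02)^2 + (-3.42*b^2 - 3.32*b - 0.48)/(1.28*b^3 - 4.95*b^2 - 0.87*b + 2.02) = (-8.88178419700125e-16*b^5 + 7.7678*b^4 + 3.2124*b^3 + 0.2238*b^2 - 27.4964*b - 2.7966)/(1.6384*b^6 - 12.672*b^5 + 22.2753*b^4 + 13.7842*b^3 - 19.2411*b^2 - 3.5148*b + 4.0804)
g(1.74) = 1.81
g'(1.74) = 0.64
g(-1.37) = 0.17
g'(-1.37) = 0.62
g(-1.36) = 0.18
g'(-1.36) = 0.64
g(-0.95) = 0.80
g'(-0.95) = 3.67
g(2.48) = 2.79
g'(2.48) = 2.23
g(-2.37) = -0.12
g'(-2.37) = 0.16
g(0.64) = 14.80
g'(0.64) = -346.92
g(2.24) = 2.34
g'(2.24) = 1.56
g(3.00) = 4.66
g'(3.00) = 5.65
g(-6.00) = -0.42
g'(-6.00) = 0.05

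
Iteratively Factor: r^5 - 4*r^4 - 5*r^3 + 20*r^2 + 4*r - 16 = (r + 2)*(r^4 - 6*r^3 + 7*r^2 + 6*r - 8) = (r - 4)*(r + 2)*(r^3 - 2*r^2 - r + 2) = (r - 4)*(r - 1)*(r + 2)*(r^2 - r - 2) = (r - 4)*(r - 2)*(r - 1)*(r + 2)*(r + 1)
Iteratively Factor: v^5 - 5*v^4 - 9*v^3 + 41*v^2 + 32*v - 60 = (v + 2)*(v^4 - 7*v^3 + 5*v^2 + 31*v - 30) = (v - 5)*(v + 2)*(v^3 - 2*v^2 - 5*v + 6) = (v - 5)*(v - 3)*(v + 2)*(v^2 + v - 2) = (v - 5)*(v - 3)*(v + 2)^2*(v - 1)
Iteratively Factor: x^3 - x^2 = (x)*(x^2 - x) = x^2*(x - 1)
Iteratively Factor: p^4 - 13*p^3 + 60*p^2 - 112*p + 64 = (p - 4)*(p^3 - 9*p^2 + 24*p - 16) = (p - 4)*(p - 1)*(p^2 - 8*p + 16) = (p - 4)^2*(p - 1)*(p - 4)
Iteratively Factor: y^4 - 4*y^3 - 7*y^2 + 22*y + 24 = (y + 1)*(y^3 - 5*y^2 - 2*y + 24) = (y - 4)*(y + 1)*(y^2 - y - 6) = (y - 4)*(y - 3)*(y + 1)*(y + 2)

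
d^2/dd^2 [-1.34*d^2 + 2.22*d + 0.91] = -2.68000000000000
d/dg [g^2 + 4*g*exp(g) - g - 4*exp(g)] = 4*g*exp(g) + 2*g - 1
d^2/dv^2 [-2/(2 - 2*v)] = 2/(v - 1)^3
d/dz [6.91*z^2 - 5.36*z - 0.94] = 13.82*z - 5.36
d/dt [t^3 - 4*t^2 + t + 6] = 3*t^2 - 8*t + 1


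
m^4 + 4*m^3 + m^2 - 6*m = m*(m - 1)*(m + 2)*(m + 3)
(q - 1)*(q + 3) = q^2 + 2*q - 3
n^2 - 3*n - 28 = (n - 7)*(n + 4)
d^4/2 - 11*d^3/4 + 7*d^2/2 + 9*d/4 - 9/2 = (d/2 + 1/2)*(d - 3)*(d - 2)*(d - 3/2)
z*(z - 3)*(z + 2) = z^3 - z^2 - 6*z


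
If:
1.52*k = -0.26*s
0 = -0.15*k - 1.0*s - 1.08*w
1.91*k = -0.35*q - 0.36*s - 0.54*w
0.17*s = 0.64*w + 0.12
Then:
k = -0.03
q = 0.21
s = 0.16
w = -0.14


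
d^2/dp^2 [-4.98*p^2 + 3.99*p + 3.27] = -9.96000000000000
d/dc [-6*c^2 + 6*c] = 6 - 12*c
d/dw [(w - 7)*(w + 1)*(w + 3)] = 3*w^2 - 6*w - 25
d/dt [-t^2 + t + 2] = 1 - 2*t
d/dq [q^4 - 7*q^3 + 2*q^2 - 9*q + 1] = 4*q^3 - 21*q^2 + 4*q - 9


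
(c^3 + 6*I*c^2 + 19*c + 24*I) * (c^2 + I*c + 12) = c^5 + 7*I*c^4 + 25*c^3 + 115*I*c^2 + 204*c + 288*I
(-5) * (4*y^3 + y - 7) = -20*y^3 - 5*y + 35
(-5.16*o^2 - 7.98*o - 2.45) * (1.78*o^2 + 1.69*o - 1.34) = -9.1848*o^4 - 22.9248*o^3 - 10.9328*o^2 + 6.5527*o + 3.283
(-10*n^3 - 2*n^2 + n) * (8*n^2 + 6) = -80*n^5 - 16*n^4 - 52*n^3 - 12*n^2 + 6*n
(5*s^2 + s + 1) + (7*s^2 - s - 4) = 12*s^2 - 3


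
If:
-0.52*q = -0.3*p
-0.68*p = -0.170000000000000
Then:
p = 0.25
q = 0.14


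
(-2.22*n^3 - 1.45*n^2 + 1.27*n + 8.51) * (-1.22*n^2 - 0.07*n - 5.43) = 2.7084*n^5 + 1.9244*n^4 + 10.6067*n^3 - 2.5976*n^2 - 7.4918*n - 46.2093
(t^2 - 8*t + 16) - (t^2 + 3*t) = 16 - 11*t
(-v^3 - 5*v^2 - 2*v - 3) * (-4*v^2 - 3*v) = 4*v^5 + 23*v^4 + 23*v^3 + 18*v^2 + 9*v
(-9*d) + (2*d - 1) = -7*d - 1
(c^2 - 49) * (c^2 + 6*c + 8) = c^4 + 6*c^3 - 41*c^2 - 294*c - 392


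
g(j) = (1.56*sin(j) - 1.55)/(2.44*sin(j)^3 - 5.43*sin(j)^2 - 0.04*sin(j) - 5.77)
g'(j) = (1.56*sin(j) - 1.55)*(-7.32*sin(j)^2*cos(j) + 10.86*sin(j)*cos(j) + 0.04*cos(j))/(2.44*sin(j)^3 - 5.43*sin(j)^2 - 0.04*sin(j) - 5.77)^2 + 1.56*cos(j)/(2.44*sin(j)^3 - 5.43*sin(j)^2 - 0.04*sin(j) - 5.77)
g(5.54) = 0.29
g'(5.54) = 0.13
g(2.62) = 0.11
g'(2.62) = 0.25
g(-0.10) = 0.29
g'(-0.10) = -0.21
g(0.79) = 0.06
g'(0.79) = -0.16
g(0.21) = 0.20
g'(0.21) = -0.32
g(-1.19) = 0.24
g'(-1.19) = 0.07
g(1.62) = -0.00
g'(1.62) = 0.01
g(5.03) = 0.24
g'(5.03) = 0.06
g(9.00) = 0.14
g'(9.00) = 0.28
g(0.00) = 0.27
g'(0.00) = -0.27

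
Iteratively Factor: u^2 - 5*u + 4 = (u - 4)*(u - 1)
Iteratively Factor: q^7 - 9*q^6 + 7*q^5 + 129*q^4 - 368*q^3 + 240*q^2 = (q)*(q^6 - 9*q^5 + 7*q^4 + 129*q^3 - 368*q^2 + 240*q) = q*(q - 4)*(q^5 - 5*q^4 - 13*q^3 + 77*q^2 - 60*q) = q*(q - 4)*(q - 3)*(q^4 - 2*q^3 - 19*q^2 + 20*q) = q^2*(q - 4)*(q - 3)*(q^3 - 2*q^2 - 19*q + 20) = q^2*(q - 4)*(q - 3)*(q - 1)*(q^2 - q - 20) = q^2*(q - 5)*(q - 4)*(q - 3)*(q - 1)*(q + 4)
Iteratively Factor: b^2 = (b)*(b)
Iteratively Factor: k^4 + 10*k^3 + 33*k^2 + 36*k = (k + 3)*(k^3 + 7*k^2 + 12*k) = k*(k + 3)*(k^2 + 7*k + 12) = k*(k + 3)*(k + 4)*(k + 3)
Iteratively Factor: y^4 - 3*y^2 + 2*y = (y + 2)*(y^3 - 2*y^2 + y) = (y - 1)*(y + 2)*(y^2 - y) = y*(y - 1)*(y + 2)*(y - 1)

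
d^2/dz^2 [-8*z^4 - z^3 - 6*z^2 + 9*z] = -96*z^2 - 6*z - 12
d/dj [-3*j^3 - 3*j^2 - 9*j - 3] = -9*j^2 - 6*j - 9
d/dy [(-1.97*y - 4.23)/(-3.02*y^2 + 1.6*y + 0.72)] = (-5.9494*y^2 - 25.5492*y + 5.3496)/(9.1204*y^4 - 9.664*y^3 - 1.7888*y^2 + 2.304*y + 0.5184)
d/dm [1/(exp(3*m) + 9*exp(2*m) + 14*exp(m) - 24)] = (-3*exp(2*m) - 18*exp(m) - 14)*exp(m)/(exp(3*m) + 9*exp(2*m) + 14*exp(m) - 24)^2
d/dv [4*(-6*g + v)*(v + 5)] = -24*g + 8*v + 20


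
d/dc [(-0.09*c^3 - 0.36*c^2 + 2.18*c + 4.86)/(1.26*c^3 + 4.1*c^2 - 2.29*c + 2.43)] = (0.0846*c^4 - 5.0814*c^3 - 27.1405*c^2 - 41.6016*c + 16.4268)/(1.5876*c^6 + 10.332*c^5 + 11.0392*c^4 - 12.6544*c^3 + 25.1701*c^2 - 11.1294*c + 5.9049)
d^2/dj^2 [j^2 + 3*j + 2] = 2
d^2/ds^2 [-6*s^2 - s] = -12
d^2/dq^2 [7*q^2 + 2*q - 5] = 14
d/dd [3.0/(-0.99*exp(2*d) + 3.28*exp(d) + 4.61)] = (5.94*exp(d) - 9.84)*exp(d)/(-0.99*exp(2*d) + 3.28*exp(d) + 4.61)^2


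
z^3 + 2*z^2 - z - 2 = (z - 1)*(z + 1)*(z + 2)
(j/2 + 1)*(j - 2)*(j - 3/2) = j^3/2 - 3*j^2/4 - 2*j + 3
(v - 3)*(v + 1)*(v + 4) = v^3 + 2*v^2 - 11*v - 12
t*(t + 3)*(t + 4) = t^3 + 7*t^2 + 12*t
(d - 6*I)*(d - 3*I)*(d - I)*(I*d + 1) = I*d^4 + 11*d^3 - 37*I*d^2 - 45*d + 18*I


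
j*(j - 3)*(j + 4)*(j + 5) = j^4 + 6*j^3 - 7*j^2 - 60*j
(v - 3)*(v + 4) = v^2 + v - 12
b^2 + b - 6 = (b - 2)*(b + 3)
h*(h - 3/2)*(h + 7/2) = h^3 + 2*h^2 - 21*h/4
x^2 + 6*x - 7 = (x - 1)*(x + 7)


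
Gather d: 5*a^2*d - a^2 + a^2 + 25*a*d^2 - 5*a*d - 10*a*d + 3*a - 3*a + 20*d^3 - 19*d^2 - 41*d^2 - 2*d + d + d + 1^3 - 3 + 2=20*d^3 + d^2*(25*a - 60) + d*(5*a^2 - 15*a)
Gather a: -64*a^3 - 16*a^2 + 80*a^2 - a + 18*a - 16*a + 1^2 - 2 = -64*a^3 + 64*a^2 + a - 1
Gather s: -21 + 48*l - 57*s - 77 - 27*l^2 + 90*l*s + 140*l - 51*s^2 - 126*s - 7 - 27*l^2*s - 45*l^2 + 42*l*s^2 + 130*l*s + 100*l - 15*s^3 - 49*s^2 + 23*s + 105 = -72*l^2 + 288*l - 15*s^3 + s^2*(42*l - 100) + s*(-27*l^2 + 220*l - 160)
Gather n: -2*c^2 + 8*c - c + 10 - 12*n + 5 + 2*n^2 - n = -2*c^2 + 7*c + 2*n^2 - 13*n + 15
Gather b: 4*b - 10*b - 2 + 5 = 3 - 6*b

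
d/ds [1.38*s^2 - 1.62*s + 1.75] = 2.76*s - 1.62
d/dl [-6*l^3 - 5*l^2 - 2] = 2*l*(-9*l - 5)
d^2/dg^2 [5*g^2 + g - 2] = 10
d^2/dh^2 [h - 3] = 0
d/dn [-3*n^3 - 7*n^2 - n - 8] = -9*n^2 - 14*n - 1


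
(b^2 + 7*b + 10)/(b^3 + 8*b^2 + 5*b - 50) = (b + 2)/(b^2 + 3*b - 10)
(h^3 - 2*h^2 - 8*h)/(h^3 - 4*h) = (h - 4)/(h - 2)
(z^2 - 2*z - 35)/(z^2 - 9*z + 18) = (z^2 - 2*z - 35)/(z^2 - 9*z + 18)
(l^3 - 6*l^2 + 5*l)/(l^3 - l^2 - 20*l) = (l - 1)/(l + 4)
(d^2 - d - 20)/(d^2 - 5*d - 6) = (-d^2 + d + 20)/(-d^2 + 5*d + 6)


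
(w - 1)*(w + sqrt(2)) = w^2 - w + sqrt(2)*w - sqrt(2)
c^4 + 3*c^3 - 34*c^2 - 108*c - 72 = (c - 6)*(c + 1)*(c + 2)*(c + 6)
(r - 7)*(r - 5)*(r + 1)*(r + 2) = r^4 - 9*r^3 + r^2 + 81*r + 70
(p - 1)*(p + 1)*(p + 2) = p^3 + 2*p^2 - p - 2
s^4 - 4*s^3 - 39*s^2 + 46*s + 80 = (s - 8)*(s - 2)*(s + 1)*(s + 5)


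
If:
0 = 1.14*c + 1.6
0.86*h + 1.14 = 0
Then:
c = -1.40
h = -1.33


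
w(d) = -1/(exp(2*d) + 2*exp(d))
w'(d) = -(-2*exp(2*d) - 2*exp(d))/(exp(2*d) + 2*exp(d))^2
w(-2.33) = -4.90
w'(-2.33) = 5.13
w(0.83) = -0.10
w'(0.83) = 0.16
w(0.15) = -0.27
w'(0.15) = 0.37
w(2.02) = -0.01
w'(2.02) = 0.02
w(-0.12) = -0.39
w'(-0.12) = 0.51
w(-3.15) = -11.42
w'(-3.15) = 11.66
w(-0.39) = -0.55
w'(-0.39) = 0.69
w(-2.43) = -5.44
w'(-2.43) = 5.67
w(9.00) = 0.00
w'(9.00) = 0.00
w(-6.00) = -201.46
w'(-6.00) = 201.71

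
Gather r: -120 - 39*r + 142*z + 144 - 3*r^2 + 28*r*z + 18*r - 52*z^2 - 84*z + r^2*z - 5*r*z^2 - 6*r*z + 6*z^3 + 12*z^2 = r^2*(z - 3) + r*(-5*z^2 + 22*z - 21) + 6*z^3 - 40*z^2 + 58*z + 24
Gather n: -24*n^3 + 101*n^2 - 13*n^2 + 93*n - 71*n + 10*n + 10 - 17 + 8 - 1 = -24*n^3 + 88*n^2 + 32*n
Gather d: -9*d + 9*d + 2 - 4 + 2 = 0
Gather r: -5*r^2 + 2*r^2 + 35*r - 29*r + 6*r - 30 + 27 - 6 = -3*r^2 + 12*r - 9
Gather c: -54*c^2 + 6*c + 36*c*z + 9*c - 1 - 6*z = -54*c^2 + c*(36*z + 15) - 6*z - 1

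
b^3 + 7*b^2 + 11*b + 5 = (b + 1)^2*(b + 5)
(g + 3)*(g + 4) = g^2 + 7*g + 12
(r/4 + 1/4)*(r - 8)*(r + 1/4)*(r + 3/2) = r^4/4 - 21*r^3/16 - 159*r^2/32 - 133*r/32 - 3/4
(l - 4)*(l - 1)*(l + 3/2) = l^3 - 7*l^2/2 - 7*l/2 + 6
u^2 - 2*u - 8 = (u - 4)*(u + 2)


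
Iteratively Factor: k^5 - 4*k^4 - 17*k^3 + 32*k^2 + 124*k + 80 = (k + 2)*(k^4 - 6*k^3 - 5*k^2 + 42*k + 40) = (k - 5)*(k + 2)*(k^3 - k^2 - 10*k - 8) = (k - 5)*(k + 2)^2*(k^2 - 3*k - 4) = (k - 5)*(k + 1)*(k + 2)^2*(k - 4)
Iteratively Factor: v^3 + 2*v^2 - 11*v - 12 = (v + 1)*(v^2 + v - 12) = (v + 1)*(v + 4)*(v - 3)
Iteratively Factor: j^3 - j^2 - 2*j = (j + 1)*(j^2 - 2*j) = j*(j + 1)*(j - 2)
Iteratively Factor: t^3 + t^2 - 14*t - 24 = (t + 3)*(t^2 - 2*t - 8) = (t + 2)*(t + 3)*(t - 4)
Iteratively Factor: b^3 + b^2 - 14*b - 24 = (b - 4)*(b^2 + 5*b + 6) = (b - 4)*(b + 3)*(b + 2)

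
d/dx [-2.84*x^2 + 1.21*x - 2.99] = 1.21 - 5.68*x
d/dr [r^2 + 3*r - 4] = 2*r + 3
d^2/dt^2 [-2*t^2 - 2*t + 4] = -4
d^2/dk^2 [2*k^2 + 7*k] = 4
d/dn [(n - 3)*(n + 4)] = 2*n + 1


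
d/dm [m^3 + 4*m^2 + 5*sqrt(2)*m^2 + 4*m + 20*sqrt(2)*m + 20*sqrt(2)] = 3*m^2 + 8*m + 10*sqrt(2)*m + 4 + 20*sqrt(2)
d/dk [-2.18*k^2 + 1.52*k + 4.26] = 1.52 - 4.36*k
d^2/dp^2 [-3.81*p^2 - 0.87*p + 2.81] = -7.62000000000000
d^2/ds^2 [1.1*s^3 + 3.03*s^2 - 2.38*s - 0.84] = 6.6*s + 6.06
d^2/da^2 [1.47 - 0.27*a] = 0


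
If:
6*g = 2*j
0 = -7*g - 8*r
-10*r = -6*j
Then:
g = 0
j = 0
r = 0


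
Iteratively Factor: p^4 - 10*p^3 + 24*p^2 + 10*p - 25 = (p - 5)*(p^3 - 5*p^2 - p + 5) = (p - 5)*(p - 1)*(p^2 - 4*p - 5) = (p - 5)*(p - 1)*(p + 1)*(p - 5)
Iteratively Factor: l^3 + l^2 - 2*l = (l)*(l^2 + l - 2) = l*(l + 2)*(l - 1)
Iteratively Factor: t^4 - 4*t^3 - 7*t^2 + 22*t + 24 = (t + 2)*(t^3 - 6*t^2 + 5*t + 12) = (t + 1)*(t + 2)*(t^2 - 7*t + 12) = (t - 4)*(t + 1)*(t + 2)*(t - 3)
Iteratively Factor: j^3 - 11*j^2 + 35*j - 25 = (j - 5)*(j^2 - 6*j + 5) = (j - 5)^2*(j - 1)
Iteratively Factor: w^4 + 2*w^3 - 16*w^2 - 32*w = (w - 4)*(w^3 + 6*w^2 + 8*w) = w*(w - 4)*(w^2 + 6*w + 8) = w*(w - 4)*(w + 2)*(w + 4)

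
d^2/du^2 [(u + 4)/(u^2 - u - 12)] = 2*(3*(-u - 1)*(-u^2 + u + 12) - (u + 4)*(2*u - 1)^2)/(-u^2 + u + 12)^3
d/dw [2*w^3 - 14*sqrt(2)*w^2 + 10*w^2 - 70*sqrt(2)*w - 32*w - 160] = 6*w^2 - 28*sqrt(2)*w + 20*w - 70*sqrt(2) - 32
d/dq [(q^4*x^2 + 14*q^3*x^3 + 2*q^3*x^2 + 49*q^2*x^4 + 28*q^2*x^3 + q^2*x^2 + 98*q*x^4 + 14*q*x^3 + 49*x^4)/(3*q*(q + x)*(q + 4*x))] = x^2*(q^6 + 10*q^5*x + 33*q^4*x^2 - 18*q^4*x - q^4 + 112*q^3*x^3 - 180*q^3*x^2 - 28*q^3*x + 196*q^2*x^4 - 378*q^2*x^3 - 213*q^2*x^2 - 490*q*x^3 - 196*x^4)/(3*q^2*(q^4 + 10*q^3*x + 33*q^2*x^2 + 40*q*x^3 + 16*x^4))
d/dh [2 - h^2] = -2*h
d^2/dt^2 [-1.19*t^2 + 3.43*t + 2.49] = -2.38000000000000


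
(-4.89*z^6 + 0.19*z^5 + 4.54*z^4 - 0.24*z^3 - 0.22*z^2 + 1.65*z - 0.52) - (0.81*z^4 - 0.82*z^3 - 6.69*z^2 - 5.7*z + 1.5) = -4.89*z^6 + 0.19*z^5 + 3.73*z^4 + 0.58*z^3 + 6.47*z^2 + 7.35*z - 2.02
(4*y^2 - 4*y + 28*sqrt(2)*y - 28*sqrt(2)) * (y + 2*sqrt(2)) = 4*y^3 - 4*y^2 + 36*sqrt(2)*y^2 - 36*sqrt(2)*y + 112*y - 112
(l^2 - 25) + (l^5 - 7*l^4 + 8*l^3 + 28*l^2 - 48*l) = l^5 - 7*l^4 + 8*l^3 + 29*l^2 - 48*l - 25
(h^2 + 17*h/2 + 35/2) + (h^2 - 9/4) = 2*h^2 + 17*h/2 + 61/4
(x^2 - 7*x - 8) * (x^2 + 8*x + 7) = x^4 + x^3 - 57*x^2 - 113*x - 56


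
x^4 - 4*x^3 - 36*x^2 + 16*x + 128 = (x - 8)*(x - 2)*(x + 2)*(x + 4)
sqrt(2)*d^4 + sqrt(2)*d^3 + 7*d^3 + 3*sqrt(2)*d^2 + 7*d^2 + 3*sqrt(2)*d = d*(d + 1)*(d + 3*sqrt(2))*(sqrt(2)*d + 1)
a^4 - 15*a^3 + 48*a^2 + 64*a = a*(a - 8)^2*(a + 1)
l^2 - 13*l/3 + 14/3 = (l - 7/3)*(l - 2)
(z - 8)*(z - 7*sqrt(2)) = z^2 - 7*sqrt(2)*z - 8*z + 56*sqrt(2)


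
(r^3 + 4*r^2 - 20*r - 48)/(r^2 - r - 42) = (r^2 - 2*r - 8)/(r - 7)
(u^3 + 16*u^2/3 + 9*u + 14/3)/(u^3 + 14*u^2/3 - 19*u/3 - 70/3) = (3*u^2 + 10*u + 7)/(3*u^2 + 8*u - 35)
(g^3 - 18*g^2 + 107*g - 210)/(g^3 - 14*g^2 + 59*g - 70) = (g - 6)/(g - 2)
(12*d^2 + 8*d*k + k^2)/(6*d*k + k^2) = (2*d + k)/k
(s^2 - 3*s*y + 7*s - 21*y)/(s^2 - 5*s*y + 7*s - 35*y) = (-s + 3*y)/(-s + 5*y)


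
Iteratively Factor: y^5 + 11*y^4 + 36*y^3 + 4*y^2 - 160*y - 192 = (y + 2)*(y^4 + 9*y^3 + 18*y^2 - 32*y - 96) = (y - 2)*(y + 2)*(y^3 + 11*y^2 + 40*y + 48) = (y - 2)*(y + 2)*(y + 4)*(y^2 + 7*y + 12) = (y - 2)*(y + 2)*(y + 3)*(y + 4)*(y + 4)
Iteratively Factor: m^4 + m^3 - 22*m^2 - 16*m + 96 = (m - 4)*(m^3 + 5*m^2 - 2*m - 24) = (m - 4)*(m - 2)*(m^2 + 7*m + 12) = (m - 4)*(m - 2)*(m + 4)*(m + 3)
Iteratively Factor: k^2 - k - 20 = (k + 4)*(k - 5)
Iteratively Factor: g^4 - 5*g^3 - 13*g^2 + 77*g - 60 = (g - 3)*(g^3 - 2*g^2 - 19*g + 20) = (g - 3)*(g + 4)*(g^2 - 6*g + 5) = (g - 5)*(g - 3)*(g + 4)*(g - 1)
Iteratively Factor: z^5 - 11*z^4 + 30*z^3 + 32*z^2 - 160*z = (z - 4)*(z^4 - 7*z^3 + 2*z^2 + 40*z) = (z - 4)^2*(z^3 - 3*z^2 - 10*z) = z*(z - 4)^2*(z^2 - 3*z - 10) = z*(z - 4)^2*(z + 2)*(z - 5)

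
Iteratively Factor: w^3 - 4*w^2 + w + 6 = (w - 3)*(w^2 - w - 2) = (w - 3)*(w - 2)*(w + 1)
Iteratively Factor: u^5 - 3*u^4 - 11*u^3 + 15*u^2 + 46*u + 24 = (u + 1)*(u^4 - 4*u^3 - 7*u^2 + 22*u + 24) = (u + 1)*(u + 2)*(u^3 - 6*u^2 + 5*u + 12) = (u - 3)*(u + 1)*(u + 2)*(u^2 - 3*u - 4) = (u - 4)*(u - 3)*(u + 1)*(u + 2)*(u + 1)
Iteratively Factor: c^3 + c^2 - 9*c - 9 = (c - 3)*(c^2 + 4*c + 3) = (c - 3)*(c + 3)*(c + 1)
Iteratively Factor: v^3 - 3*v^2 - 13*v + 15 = (v + 3)*(v^2 - 6*v + 5) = (v - 1)*(v + 3)*(v - 5)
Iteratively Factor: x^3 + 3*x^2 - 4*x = (x)*(x^2 + 3*x - 4) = x*(x + 4)*(x - 1)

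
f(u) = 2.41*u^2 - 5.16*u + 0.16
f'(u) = 4.82*u - 5.16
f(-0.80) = 5.83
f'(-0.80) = -9.02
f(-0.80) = 5.83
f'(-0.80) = -9.02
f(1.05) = -2.60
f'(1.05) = -0.10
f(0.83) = -2.46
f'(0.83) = -1.16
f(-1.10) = 8.75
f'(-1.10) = -10.46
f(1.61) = -1.90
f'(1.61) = 2.60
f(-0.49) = 3.27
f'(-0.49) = -7.52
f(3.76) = 14.83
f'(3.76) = 12.96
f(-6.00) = 117.88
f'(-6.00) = -34.08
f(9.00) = 148.93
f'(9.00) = 38.22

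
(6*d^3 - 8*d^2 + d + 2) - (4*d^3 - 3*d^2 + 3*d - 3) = 2*d^3 - 5*d^2 - 2*d + 5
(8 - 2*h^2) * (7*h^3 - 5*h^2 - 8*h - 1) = -14*h^5 + 10*h^4 + 72*h^3 - 38*h^2 - 64*h - 8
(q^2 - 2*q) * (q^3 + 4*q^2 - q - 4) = q^5 + 2*q^4 - 9*q^3 - 2*q^2 + 8*q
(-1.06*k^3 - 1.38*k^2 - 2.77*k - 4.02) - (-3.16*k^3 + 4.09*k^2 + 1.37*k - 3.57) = 2.1*k^3 - 5.47*k^2 - 4.14*k - 0.45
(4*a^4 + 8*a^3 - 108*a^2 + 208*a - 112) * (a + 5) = 4*a^5 + 28*a^4 - 68*a^3 - 332*a^2 + 928*a - 560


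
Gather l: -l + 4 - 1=3 - l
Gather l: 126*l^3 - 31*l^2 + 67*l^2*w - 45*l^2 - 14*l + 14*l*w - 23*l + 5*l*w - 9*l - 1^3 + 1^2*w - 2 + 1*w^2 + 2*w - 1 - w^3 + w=126*l^3 + l^2*(67*w - 76) + l*(19*w - 46) - w^3 + w^2 + 4*w - 4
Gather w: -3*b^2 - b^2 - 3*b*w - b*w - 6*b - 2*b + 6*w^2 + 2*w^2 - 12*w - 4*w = -4*b^2 - 8*b + 8*w^2 + w*(-4*b - 16)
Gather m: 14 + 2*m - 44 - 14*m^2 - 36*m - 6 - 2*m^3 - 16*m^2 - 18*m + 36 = -2*m^3 - 30*m^2 - 52*m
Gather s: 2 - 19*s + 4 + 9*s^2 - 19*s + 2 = 9*s^2 - 38*s + 8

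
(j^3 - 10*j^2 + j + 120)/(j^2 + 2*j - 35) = (j^2 - 5*j - 24)/(j + 7)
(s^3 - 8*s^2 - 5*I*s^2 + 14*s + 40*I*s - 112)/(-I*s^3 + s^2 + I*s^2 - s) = (I*s^3 + s^2*(5 - 8*I) + 2*s*(-20 + 7*I) - 112*I)/(s*(s^2 + s*(-1 + I) - I))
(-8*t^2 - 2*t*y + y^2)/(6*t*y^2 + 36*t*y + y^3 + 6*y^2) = (-8*t^2 - 2*t*y + y^2)/(y*(6*t*y + 36*t + y^2 + 6*y))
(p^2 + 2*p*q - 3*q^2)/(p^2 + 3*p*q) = (p - q)/p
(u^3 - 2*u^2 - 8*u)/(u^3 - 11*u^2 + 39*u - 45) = u*(u^2 - 2*u - 8)/(u^3 - 11*u^2 + 39*u - 45)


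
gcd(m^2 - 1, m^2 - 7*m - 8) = m + 1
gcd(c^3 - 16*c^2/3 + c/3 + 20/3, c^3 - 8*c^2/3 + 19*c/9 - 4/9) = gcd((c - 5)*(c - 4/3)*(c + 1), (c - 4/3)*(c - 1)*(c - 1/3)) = c - 4/3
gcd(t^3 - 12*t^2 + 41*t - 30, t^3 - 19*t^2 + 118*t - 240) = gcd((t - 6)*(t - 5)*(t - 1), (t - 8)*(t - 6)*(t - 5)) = t^2 - 11*t + 30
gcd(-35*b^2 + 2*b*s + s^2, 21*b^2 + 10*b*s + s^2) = 7*b + s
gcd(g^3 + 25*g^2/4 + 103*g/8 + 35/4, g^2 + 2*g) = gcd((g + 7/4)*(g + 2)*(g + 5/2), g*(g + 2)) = g + 2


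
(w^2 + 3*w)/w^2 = (w + 3)/w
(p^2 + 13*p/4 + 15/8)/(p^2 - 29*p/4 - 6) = (p + 5/2)/(p - 8)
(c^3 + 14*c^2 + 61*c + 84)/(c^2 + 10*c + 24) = (c^2 + 10*c + 21)/(c + 6)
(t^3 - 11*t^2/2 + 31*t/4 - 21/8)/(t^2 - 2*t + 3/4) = t - 7/2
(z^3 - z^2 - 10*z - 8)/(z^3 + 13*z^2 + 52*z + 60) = (z^2 - 3*z - 4)/(z^2 + 11*z + 30)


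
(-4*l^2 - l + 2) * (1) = -4*l^2 - l + 2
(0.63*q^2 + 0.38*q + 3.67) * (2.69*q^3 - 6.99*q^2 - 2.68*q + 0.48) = 1.6947*q^5 - 3.3815*q^4 + 5.5277*q^3 - 26.3693*q^2 - 9.6532*q + 1.7616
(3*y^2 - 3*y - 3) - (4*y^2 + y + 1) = -y^2 - 4*y - 4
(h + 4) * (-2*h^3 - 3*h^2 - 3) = -2*h^4 - 11*h^3 - 12*h^2 - 3*h - 12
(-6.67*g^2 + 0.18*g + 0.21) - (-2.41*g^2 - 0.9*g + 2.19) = -4.26*g^2 + 1.08*g - 1.98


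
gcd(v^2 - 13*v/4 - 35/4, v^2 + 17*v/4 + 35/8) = v + 7/4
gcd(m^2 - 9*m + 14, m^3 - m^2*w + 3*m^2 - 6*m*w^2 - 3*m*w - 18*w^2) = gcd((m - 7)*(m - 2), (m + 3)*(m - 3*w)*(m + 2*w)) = 1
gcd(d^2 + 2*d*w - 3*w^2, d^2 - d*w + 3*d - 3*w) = -d + w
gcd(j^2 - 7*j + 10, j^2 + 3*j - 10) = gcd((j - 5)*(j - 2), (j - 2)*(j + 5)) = j - 2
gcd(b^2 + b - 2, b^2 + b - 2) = b^2 + b - 2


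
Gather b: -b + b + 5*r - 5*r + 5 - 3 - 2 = 0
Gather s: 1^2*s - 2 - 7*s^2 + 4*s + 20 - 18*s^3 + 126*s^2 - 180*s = -18*s^3 + 119*s^2 - 175*s + 18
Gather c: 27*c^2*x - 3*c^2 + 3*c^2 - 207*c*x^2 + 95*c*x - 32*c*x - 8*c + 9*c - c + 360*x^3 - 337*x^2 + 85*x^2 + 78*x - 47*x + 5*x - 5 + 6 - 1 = 27*c^2*x + c*(-207*x^2 + 63*x) + 360*x^3 - 252*x^2 + 36*x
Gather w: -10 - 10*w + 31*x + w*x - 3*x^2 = w*(x - 10) - 3*x^2 + 31*x - 10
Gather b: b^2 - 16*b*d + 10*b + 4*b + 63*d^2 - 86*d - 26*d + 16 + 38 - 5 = b^2 + b*(14 - 16*d) + 63*d^2 - 112*d + 49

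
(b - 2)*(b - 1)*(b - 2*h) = b^3 - 2*b^2*h - 3*b^2 + 6*b*h + 2*b - 4*h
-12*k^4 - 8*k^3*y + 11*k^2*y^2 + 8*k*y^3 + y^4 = (-k + y)*(k + y)*(2*k + y)*(6*k + y)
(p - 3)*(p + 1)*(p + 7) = p^3 + 5*p^2 - 17*p - 21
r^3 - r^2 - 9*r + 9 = (r - 3)*(r - 1)*(r + 3)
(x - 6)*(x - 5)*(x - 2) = x^3 - 13*x^2 + 52*x - 60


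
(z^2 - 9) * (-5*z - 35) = -5*z^3 - 35*z^2 + 45*z + 315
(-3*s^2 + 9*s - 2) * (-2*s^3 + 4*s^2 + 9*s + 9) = 6*s^5 - 30*s^4 + 13*s^3 + 46*s^2 + 63*s - 18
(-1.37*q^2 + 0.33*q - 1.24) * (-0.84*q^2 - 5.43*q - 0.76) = 1.1508*q^4 + 7.1619*q^3 + 0.2909*q^2 + 6.4824*q + 0.9424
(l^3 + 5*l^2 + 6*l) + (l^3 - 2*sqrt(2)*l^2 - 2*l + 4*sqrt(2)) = 2*l^3 - 2*sqrt(2)*l^2 + 5*l^2 + 4*l + 4*sqrt(2)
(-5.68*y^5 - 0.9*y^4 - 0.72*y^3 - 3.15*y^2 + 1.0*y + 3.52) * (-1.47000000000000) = 8.3496*y^5 + 1.323*y^4 + 1.0584*y^3 + 4.6305*y^2 - 1.47*y - 5.1744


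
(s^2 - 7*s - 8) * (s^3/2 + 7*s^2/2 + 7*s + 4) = s^5/2 - 43*s^3/2 - 73*s^2 - 84*s - 32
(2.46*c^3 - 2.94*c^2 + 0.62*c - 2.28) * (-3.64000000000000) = -8.9544*c^3 + 10.7016*c^2 - 2.2568*c + 8.2992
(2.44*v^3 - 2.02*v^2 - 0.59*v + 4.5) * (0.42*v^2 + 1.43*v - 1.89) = 1.0248*v^5 + 2.6408*v^4 - 7.748*v^3 + 4.8641*v^2 + 7.5501*v - 8.505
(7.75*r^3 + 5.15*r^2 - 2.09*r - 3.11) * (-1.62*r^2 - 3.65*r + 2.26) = -12.555*r^5 - 36.6305*r^4 + 2.1033*r^3 + 24.3057*r^2 + 6.6281*r - 7.0286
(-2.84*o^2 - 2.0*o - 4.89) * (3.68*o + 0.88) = -10.4512*o^3 - 9.8592*o^2 - 19.7552*o - 4.3032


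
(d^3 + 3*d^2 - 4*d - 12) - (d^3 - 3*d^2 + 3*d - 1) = 6*d^2 - 7*d - 11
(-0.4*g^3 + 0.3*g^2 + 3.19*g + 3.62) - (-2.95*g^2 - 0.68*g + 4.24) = -0.4*g^3 + 3.25*g^2 + 3.87*g - 0.62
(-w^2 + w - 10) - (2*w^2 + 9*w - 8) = -3*w^2 - 8*w - 2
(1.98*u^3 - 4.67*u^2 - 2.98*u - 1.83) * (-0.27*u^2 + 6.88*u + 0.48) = -0.5346*u^5 + 14.8833*u^4 - 30.3746*u^3 - 22.2499*u^2 - 14.0208*u - 0.8784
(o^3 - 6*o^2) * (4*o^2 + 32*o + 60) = 4*o^5 + 8*o^4 - 132*o^3 - 360*o^2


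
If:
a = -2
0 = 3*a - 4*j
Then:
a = -2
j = -3/2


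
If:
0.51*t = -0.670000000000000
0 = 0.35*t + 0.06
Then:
No Solution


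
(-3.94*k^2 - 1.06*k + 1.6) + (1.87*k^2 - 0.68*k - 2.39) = -2.07*k^2 - 1.74*k - 0.79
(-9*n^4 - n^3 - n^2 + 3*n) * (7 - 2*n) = 18*n^5 - 61*n^4 - 5*n^3 - 13*n^2 + 21*n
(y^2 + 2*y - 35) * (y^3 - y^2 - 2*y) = y^5 + y^4 - 39*y^3 + 31*y^2 + 70*y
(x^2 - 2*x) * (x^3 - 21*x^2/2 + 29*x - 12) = x^5 - 25*x^4/2 + 50*x^3 - 70*x^2 + 24*x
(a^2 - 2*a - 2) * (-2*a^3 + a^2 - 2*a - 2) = -2*a^5 + 5*a^4 + 8*a + 4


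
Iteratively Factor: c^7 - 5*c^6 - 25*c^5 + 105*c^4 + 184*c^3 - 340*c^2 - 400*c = (c - 2)*(c^6 - 3*c^5 - 31*c^4 + 43*c^3 + 270*c^2 + 200*c) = (c - 2)*(c + 1)*(c^5 - 4*c^4 - 27*c^3 + 70*c^2 + 200*c) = (c - 2)*(c + 1)*(c + 4)*(c^4 - 8*c^3 + 5*c^2 + 50*c) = (c - 2)*(c + 1)*(c + 2)*(c + 4)*(c^3 - 10*c^2 + 25*c) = (c - 5)*(c - 2)*(c + 1)*(c + 2)*(c + 4)*(c^2 - 5*c) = c*(c - 5)*(c - 2)*(c + 1)*(c + 2)*(c + 4)*(c - 5)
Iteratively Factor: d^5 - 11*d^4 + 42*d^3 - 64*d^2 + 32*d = (d - 1)*(d^4 - 10*d^3 + 32*d^2 - 32*d) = d*(d - 1)*(d^3 - 10*d^2 + 32*d - 32) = d*(d - 4)*(d - 1)*(d^2 - 6*d + 8) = d*(d - 4)^2*(d - 1)*(d - 2)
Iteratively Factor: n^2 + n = (n)*(n + 1)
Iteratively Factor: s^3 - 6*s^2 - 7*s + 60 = (s - 4)*(s^2 - 2*s - 15) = (s - 4)*(s + 3)*(s - 5)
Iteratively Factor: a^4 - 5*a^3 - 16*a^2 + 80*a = (a + 4)*(a^3 - 9*a^2 + 20*a) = (a - 4)*(a + 4)*(a^2 - 5*a) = (a - 5)*(a - 4)*(a + 4)*(a)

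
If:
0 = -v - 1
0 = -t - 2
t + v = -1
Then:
No Solution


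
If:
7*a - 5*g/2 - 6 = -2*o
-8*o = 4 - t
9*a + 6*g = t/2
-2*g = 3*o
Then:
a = 358/571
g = -240/571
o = 160/571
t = 3564/571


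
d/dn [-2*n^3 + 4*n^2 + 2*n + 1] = -6*n^2 + 8*n + 2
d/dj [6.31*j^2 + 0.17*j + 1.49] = 12.62*j + 0.17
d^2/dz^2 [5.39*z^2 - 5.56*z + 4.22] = 10.7800000000000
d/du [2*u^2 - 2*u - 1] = 4*u - 2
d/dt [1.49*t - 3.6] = 1.49000000000000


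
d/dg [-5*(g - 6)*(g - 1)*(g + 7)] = 215 - 15*g^2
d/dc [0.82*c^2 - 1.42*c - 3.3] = 1.64*c - 1.42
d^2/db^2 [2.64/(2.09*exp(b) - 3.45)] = (11.531784*exp(b) + 19.03572)*exp(b)/(2.09*exp(b) - 3.45)^3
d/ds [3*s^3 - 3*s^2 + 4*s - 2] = 9*s^2 - 6*s + 4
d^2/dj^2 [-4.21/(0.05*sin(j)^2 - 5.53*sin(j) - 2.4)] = (-0.0421*sin(j)^4 + 3.492195*sin(j)^3 - 130.703239*sin(j)^2 + 48.89073*sin(j) + 258.501578)/(-0.05*sin(j)^2 + 5.53*sin(j) + 2.4)^3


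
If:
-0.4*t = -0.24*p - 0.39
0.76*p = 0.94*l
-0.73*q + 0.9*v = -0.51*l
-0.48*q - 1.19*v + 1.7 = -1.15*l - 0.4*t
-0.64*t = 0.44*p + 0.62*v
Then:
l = -0.96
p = -1.19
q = 0.04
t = 0.26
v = 0.57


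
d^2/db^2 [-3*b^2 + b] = -6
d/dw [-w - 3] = -1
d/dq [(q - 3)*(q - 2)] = 2*q - 5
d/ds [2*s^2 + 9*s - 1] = 4*s + 9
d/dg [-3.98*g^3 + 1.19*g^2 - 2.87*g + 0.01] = -11.94*g^2 + 2.38*g - 2.87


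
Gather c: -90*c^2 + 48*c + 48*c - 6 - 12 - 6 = -90*c^2 + 96*c - 24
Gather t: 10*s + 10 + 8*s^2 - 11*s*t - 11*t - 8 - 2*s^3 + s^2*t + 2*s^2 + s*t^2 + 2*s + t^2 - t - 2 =-2*s^3 + 10*s^2 + 12*s + t^2*(s + 1) + t*(s^2 - 11*s - 12)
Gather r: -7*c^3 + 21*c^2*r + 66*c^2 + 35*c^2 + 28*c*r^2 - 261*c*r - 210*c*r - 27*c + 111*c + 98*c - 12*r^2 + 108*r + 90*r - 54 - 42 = -7*c^3 + 101*c^2 + 182*c + r^2*(28*c - 12) + r*(21*c^2 - 471*c + 198) - 96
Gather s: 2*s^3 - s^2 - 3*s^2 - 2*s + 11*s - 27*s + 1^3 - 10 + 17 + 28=2*s^3 - 4*s^2 - 18*s + 36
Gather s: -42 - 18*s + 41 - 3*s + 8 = 7 - 21*s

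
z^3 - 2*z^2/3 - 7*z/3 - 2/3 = (z - 2)*(z + 1/3)*(z + 1)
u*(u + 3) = u^2 + 3*u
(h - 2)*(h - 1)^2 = h^3 - 4*h^2 + 5*h - 2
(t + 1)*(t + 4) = t^2 + 5*t + 4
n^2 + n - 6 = (n - 2)*(n + 3)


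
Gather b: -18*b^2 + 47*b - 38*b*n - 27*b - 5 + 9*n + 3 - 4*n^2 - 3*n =-18*b^2 + b*(20 - 38*n) - 4*n^2 + 6*n - 2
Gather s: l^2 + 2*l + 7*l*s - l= l^2 + 7*l*s + l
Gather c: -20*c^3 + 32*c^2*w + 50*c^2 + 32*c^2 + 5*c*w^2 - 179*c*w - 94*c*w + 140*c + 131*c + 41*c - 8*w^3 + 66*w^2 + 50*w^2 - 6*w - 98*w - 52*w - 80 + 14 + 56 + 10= -20*c^3 + c^2*(32*w + 82) + c*(5*w^2 - 273*w + 312) - 8*w^3 + 116*w^2 - 156*w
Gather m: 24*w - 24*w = 0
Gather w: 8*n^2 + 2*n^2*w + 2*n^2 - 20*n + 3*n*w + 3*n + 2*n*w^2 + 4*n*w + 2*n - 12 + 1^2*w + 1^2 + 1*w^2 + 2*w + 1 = 10*n^2 - 15*n + w^2*(2*n + 1) + w*(2*n^2 + 7*n + 3) - 10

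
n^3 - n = n*(n - 1)*(n + 1)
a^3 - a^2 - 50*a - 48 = (a - 8)*(a + 1)*(a + 6)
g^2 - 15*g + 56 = (g - 8)*(g - 7)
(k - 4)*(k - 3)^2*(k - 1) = k^4 - 11*k^3 + 43*k^2 - 69*k + 36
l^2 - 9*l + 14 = (l - 7)*(l - 2)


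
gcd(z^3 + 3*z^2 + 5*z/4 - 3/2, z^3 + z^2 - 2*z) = z + 2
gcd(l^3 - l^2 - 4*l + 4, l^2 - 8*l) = 1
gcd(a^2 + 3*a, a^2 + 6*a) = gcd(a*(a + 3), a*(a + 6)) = a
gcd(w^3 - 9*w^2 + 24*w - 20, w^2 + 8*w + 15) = 1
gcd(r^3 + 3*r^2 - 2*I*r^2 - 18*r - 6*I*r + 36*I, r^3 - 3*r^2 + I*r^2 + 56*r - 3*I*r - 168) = r - 3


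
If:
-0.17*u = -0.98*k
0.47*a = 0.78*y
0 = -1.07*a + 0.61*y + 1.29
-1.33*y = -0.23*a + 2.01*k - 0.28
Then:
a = 1.84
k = -0.38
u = -2.21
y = 1.11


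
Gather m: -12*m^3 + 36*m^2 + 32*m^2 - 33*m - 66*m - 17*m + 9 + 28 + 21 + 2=-12*m^3 + 68*m^2 - 116*m + 60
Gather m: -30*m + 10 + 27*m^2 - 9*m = 27*m^2 - 39*m + 10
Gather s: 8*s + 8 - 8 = 8*s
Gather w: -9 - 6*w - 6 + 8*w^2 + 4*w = 8*w^2 - 2*w - 15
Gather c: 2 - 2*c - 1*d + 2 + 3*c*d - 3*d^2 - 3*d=c*(3*d - 2) - 3*d^2 - 4*d + 4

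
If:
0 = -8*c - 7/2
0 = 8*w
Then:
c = -7/16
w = 0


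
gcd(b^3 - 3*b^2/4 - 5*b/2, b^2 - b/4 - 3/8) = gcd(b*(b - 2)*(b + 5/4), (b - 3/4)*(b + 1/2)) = 1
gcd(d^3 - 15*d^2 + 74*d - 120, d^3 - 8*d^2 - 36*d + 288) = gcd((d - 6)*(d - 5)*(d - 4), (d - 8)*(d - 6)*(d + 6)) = d - 6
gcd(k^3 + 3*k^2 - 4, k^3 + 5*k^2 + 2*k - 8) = k^2 + k - 2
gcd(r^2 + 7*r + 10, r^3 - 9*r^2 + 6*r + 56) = r + 2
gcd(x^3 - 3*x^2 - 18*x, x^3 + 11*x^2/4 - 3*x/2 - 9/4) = x + 3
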